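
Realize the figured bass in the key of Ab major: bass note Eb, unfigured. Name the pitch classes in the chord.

Eb, G, Bb

An unfigured bass implies 5/3.
A third above Eb in this key is G.
A fifth above Eb in this key is Bb.
Together with the bass Eb, this spells Eb major in root position.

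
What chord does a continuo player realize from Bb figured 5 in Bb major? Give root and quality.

Bb major

The figures 5 indicate a triad in root position.
In root position the bass is the root, so the root is Bb.
The chord tones are Bb, D, F, giving Bb major.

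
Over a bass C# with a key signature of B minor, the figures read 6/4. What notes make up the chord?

C#, F#, A

A fourth above C# in this key is F#.
A sixth above C# in this key is A.
Together with the bass C#, this spells F# minor in second inversion.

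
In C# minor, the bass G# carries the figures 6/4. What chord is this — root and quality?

The figures 6/4 indicate a triad in second inversion.
In second inversion the root lies a fourth above the bass: a fourth above G# in C# minor is C#.
The chord tones are G#, C#, E, giving C# minor.

C# minor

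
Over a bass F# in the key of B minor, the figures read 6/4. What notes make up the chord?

F#, B, D

A fourth above F# in this key is B.
A sixth above F# in this key is D.
Together with the bass F#, this spells B minor in second inversion.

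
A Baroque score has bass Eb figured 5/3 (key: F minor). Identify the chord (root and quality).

The figures 5/3 indicate a triad in root position.
In root position the bass is the root, so the root is Eb.
The chord tones are Eb, G, Bb, giving Eb major.

Eb major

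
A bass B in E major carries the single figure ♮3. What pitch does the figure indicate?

D

Counting 2 letter steps above B lands on D; in E major, that letter is D#.
The ♮3 figure makes it natural, giving D.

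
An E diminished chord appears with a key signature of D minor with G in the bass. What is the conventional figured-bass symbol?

6

G is the third of E diminished, so the chord is in first inversion.
A triad in first inversion is figured 6/3, conventionally abbreviated 6.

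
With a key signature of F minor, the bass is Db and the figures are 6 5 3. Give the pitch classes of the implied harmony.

A third above Db in this key is F.
A fifth above Db in this key is Ab.
A sixth above Db in this key is Bb.
Together with the bass Db, this spells Bb minor seventh in first inversion.

Db, F, Ab, Bb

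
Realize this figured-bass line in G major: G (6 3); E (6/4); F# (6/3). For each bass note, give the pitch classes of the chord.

G, B, E | E, A, C | F#, A, D

G (6/3): G, B, E.
E (6/4): E, A, C.
F# (6/3): F#, A, D.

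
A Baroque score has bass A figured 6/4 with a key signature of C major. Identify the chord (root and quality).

The figures 6/4 indicate a triad in second inversion.
In second inversion the root lies a fourth above the bass: a fourth above A in C major is D.
The chord tones are A, D, F, giving D minor.

D minor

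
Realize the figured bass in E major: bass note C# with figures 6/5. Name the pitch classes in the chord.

The written figures 6/5 are shorthand for 6/5/3: the 3 is implied.
A third above C# in this key is E.
A fifth above C# in this key is G#.
A sixth above C# in this key is A.
Together with the bass C#, this spells A major seventh in first inversion.

C#, E, G#, A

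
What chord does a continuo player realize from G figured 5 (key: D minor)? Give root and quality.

G minor

The figures 5 indicate a triad in root position.
In root position the bass is the root, so the root is G.
The chord tones are G, Bb, D, giving G minor.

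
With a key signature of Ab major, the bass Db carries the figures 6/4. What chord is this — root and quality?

The figures 6/4 indicate a triad in second inversion.
In second inversion the root lies a fourth above the bass: a fourth above Db in Ab major is G.
The chord tones are Db, G, Bb, giving G diminished.

G diminished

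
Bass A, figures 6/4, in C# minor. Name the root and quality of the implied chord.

D# diminished

The figures 6/4 indicate a triad in second inversion.
In second inversion the root lies a fourth above the bass: a fourth above A in C# minor is D#.
The chord tones are A, D#, F#, giving D# diminished.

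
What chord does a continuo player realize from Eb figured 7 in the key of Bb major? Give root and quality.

The figures 7 indicate a seventh chord in root position.
In root position the bass is the root, so the root is Eb.
The chord tones are Eb, G, Bb, D, giving Eb major seventh.

Eb major seventh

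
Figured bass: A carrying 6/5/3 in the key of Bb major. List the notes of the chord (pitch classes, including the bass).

A third above A in this key is C.
A fifth above A in this key is Eb.
A sixth above A in this key is F.
Together with the bass A, this spells F dominant seventh in first inversion.

A, C, Eb, F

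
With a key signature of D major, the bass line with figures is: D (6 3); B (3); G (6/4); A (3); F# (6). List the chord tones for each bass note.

D, F#, B | B, D, F# | G, C#, E | A, C#, E | F#, A, D

D (6/3): D, F#, B.
B (5/3): B, D, F#.
G (6/4): G, C#, E.
A (5/3): A, C#, E.
F# (6/3): F#, A, D.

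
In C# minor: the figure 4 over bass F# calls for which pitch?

B

Counting 3 letter steps above F# lands on B; in C# minor, that letter is B.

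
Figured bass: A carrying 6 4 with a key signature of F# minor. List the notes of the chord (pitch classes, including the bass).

A fourth above A in this key is D.
A sixth above A in this key is F#.
Together with the bass A, this spells D major in second inversion.

A, D, F#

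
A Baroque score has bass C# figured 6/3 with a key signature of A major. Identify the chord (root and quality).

A major

The figures 6/3 indicate a triad in first inversion.
In first inversion the root lies a sixth above the bass: a sixth above C# in A major is A.
The chord tones are C#, E, A, giving A major.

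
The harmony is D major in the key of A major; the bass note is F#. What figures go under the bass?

6

F# is the third of D major, so the chord is in first inversion.
A triad in first inversion is figured 6/3, conventionally abbreviated 6.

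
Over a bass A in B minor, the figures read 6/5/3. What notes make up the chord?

A, C#, E, F#

A third above A in this key is C#.
A fifth above A in this key is E.
A sixth above A in this key is F#.
Together with the bass A, this spells F# minor seventh in first inversion.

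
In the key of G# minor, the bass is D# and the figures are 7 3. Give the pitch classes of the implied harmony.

The written figures 7 3 are shorthand for 7/5/3: the 5 is implied.
A third above D# in this key is F#.
A fifth above D# in this key is A#.
A seventh above D# in this key is C#.
Together with the bass D#, this spells D# minor seventh in root position.

D#, F#, A#, C#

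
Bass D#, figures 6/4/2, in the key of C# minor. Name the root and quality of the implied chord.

The figures 6/4/2 indicate a seventh chord in third inversion.
In third inversion the root lies a second above the bass: a second above D# in C# minor is E.
The chord tones are D#, E, G#, B, giving E major seventh.

E major seventh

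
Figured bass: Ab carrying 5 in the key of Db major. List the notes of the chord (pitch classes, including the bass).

Ab, C, Eb

The written figures 5 are shorthand for 5/3: the 3 is implied.
A third above Ab in this key is C.
A fifth above Ab in this key is Eb.
Together with the bass Ab, this spells Ab major in root position.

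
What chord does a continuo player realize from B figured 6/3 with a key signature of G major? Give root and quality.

G major

The figures 6/3 indicate a triad in first inversion.
In first inversion the root lies a sixth above the bass: a sixth above B in G major is G.
The chord tones are B, D, G, giving G major.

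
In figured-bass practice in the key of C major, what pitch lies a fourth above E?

A

Counting 3 letter steps above E lands on A; in C major, that letter is A.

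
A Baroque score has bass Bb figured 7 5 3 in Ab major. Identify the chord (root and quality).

The figures 7 5 3 indicate a seventh chord in root position.
In root position the bass is the root, so the root is Bb.
The chord tones are Bb, Db, F, Ab, giving Bb minor seventh.

Bb minor seventh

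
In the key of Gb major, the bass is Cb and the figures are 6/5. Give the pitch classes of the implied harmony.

The written figures 6/5 are shorthand for 6/5/3: the 3 is implied.
A third above Cb in this key is Eb.
A fifth above Cb in this key is Gb.
A sixth above Cb in this key is Ab.
Together with the bass Cb, this spells Ab minor seventh in first inversion.

Cb, Eb, Gb, Ab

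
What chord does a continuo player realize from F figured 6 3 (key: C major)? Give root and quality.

The figures 6 3 indicate a triad in first inversion.
In first inversion the root lies a sixth above the bass: a sixth above F in C major is D.
The chord tones are F, A, D, giving D minor.

D minor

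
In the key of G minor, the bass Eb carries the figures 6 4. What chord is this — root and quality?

The figures 6 4 indicate a triad in second inversion.
In second inversion the root lies a fourth above the bass: a fourth above Eb in G minor is A.
The chord tones are Eb, A, C, giving A diminished.

A diminished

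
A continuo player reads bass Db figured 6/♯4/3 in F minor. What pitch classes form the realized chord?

A third above Db in this key is F.
A fourth above Db in this key is G, raised to G# by the sharp.
A sixth above Db in this key is Bb.

Db, F, G#, Bb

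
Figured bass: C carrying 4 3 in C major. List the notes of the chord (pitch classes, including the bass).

C, E, F, A

The written figures 4 3 are shorthand for 6/4/3: the 6 is implied.
A third above C in this key is E.
A fourth above C in this key is F.
A sixth above C in this key is A.
Together with the bass C, this spells F major seventh in second inversion.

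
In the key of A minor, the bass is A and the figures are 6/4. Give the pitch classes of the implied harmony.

A, D, F

A fourth above A in this key is D.
A sixth above A in this key is F.
Together with the bass A, this spells D minor in second inversion.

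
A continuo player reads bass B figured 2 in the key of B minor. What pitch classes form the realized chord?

B, C#, E, G

The written figures 2 are shorthand for 6/4/2: the 6/4 are implied.
A second above B in this key is C#.
A fourth above B in this key is E.
A sixth above B in this key is G.
Together with the bass B, this spells C# half-diminished seventh in third inversion.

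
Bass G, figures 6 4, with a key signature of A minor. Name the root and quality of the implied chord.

The figures 6 4 indicate a triad in second inversion.
In second inversion the root lies a fourth above the bass: a fourth above G in A minor is C.
The chord tones are G, C, E, giving C major.

C major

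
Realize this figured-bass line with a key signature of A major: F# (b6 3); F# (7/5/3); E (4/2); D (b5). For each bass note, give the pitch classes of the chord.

F#, A, Db | F#, A, C#, E | E, F#, A, C# | D, F#, Ab

F# (b6/3): F#, A, Db.
F# (7/5/3): F#, A, C#, E.
E (6/4/2): E, F#, A, C#.
D (b5/3): D, F#, Ab.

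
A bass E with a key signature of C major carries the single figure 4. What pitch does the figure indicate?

A

Counting 3 letter steps above E lands on A; in C major, that letter is A.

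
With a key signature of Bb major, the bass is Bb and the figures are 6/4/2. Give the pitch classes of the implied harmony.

Bb, C, Eb, G

A second above Bb in this key is C.
A fourth above Bb in this key is Eb.
A sixth above Bb in this key is G.
Together with the bass Bb, this spells C minor seventh in third inversion.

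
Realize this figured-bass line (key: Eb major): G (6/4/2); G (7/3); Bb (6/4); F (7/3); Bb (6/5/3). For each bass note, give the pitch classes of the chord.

G (6/4/2): G, Ab, C, Eb.
G (7/5/3): G, Bb, D, F.
Bb (6/4): Bb, Eb, G.
F (7/5/3): F, Ab, C, Eb.
Bb (6/5/3): Bb, D, F, G.

G, Ab, C, Eb | G, Bb, D, F | Bb, Eb, G | F, Ab, C, Eb | Bb, D, F, G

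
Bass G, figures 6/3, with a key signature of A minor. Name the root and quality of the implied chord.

E minor

The figures 6/3 indicate a triad in first inversion.
In first inversion the root lies a sixth above the bass: a sixth above G in A minor is E.
The chord tones are G, B, E, giving E minor.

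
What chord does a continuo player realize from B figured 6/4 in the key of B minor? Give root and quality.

The figures 6/4 indicate a triad in second inversion.
In second inversion the root lies a fourth above the bass: a fourth above B in B minor is E.
The chord tones are B, E, G, giving E minor.

E minor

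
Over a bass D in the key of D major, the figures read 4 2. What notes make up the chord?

D, E, G, B

The written figures 4 2 are shorthand for 6/4/2: the 6 is implied.
A second above D in this key is E.
A fourth above D in this key is G.
A sixth above D in this key is B.
Together with the bass D, this spells E minor seventh in third inversion.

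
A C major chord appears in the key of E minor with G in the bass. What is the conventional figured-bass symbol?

G is the fifth of C major, so the chord is in second inversion.
A triad in second inversion is figured 6/4, conventionally abbreviated 6/4.

6/4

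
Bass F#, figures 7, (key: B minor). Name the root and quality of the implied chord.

The figures 7 indicate a seventh chord in root position.
In root position the bass is the root, so the root is F#.
The chord tones are F#, A, C#, E, giving F# minor seventh.

F# minor seventh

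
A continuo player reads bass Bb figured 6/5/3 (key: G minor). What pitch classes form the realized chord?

A third above Bb in this key is D.
A fifth above Bb in this key is F.
A sixth above Bb in this key is G.
Together with the bass Bb, this spells G minor seventh in first inversion.

Bb, D, F, G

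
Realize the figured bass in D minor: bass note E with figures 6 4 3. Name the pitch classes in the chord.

E, G, A, C

A third above E in this key is G.
A fourth above E in this key is A.
A sixth above E in this key is C.
Together with the bass E, this spells A minor seventh in second inversion.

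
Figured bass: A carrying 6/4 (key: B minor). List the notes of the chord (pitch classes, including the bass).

A, D, F#

A fourth above A in this key is D.
A sixth above A in this key is F#.
Together with the bass A, this spells D major in second inversion.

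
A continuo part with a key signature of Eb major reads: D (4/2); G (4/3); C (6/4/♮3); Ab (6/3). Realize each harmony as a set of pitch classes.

D (6/4/2): D, Eb, G, Bb.
G (6/4/3): G, Bb, C, Eb.
C (6/4/♮3): C, E, F, Ab.
Ab (6/3): Ab, C, F.

D, Eb, G, Bb | G, Bb, C, Eb | C, E, F, Ab | Ab, C, F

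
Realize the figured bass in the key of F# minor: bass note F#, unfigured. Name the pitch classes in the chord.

F#, A, C#

An unfigured bass implies 5/3.
A third above F# in this key is A.
A fifth above F# in this key is C#.
Together with the bass F#, this spells F# minor in root position.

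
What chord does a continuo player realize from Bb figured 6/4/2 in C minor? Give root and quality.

C minor seventh

The figures 6/4/2 indicate a seventh chord in third inversion.
In third inversion the root lies a second above the bass: a second above Bb in C minor is C.
The chord tones are Bb, C, Eb, G, giving C minor seventh.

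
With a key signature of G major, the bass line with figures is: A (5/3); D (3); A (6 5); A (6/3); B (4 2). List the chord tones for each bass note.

A (5/3): A, C, E.
D (5/3): D, F#, A.
A (6/5/3): A, C, E, F#.
A (6/3): A, C, F#.
B (6/4/2): B, C, E, G.

A, C, E | D, F#, A | A, C, E, F# | A, C, F# | B, C, E, G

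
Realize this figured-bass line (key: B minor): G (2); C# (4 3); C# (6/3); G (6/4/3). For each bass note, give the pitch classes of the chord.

G (6/4/2): G, A, C#, E.
C# (6/4/3): C#, E, F#, A.
C# (6/3): C#, E, A.
G (6/4/3): G, B, C#, E.

G, A, C#, E | C#, E, F#, A | C#, E, A | G, B, C#, E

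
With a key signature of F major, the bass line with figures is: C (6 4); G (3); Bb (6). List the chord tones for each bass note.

C (6/4): C, F, A.
G (5/3): G, Bb, D.
Bb (6/3): Bb, D, G.

C, F, A | G, Bb, D | Bb, D, G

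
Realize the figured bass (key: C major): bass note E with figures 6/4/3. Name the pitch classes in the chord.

A third above E in this key is G.
A fourth above E in this key is A.
A sixth above E in this key is C.
Together with the bass E, this spells A minor seventh in second inversion.

E, G, A, C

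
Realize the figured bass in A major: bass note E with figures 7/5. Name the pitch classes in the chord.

E, G#, B, D

The written figures 7/5 are shorthand for 7/5/3: the 3 is implied.
A third above E in this key is G#.
A fifth above E in this key is B.
A seventh above E in this key is D.
Together with the bass E, this spells E dominant seventh in root position.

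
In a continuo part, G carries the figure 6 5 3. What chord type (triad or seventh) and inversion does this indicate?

Intervals of 6/5/3 above the bass form a seventh chord; the bass is the third, so this is first inversion.

seventh chord, first inversion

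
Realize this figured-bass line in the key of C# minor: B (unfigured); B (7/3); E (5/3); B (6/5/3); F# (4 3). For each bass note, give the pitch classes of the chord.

B, D#, F# | B, D#, F#, A | E, G#, B | B, D#, F#, G# | F#, A, B, D#

B (5/3): B, D#, F#.
B (7/5/3): B, D#, F#, A.
E (5/3): E, G#, B.
B (6/5/3): B, D#, F#, G#.
F# (6/4/3): F#, A, B, D#.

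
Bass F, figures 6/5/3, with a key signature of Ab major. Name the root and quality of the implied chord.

The figures 6/5/3 indicate a seventh chord in first inversion.
In first inversion the root lies a sixth above the bass: a sixth above F in Ab major is Db.
The chord tones are F, Ab, C, Db, giving Db major seventh.

Db major seventh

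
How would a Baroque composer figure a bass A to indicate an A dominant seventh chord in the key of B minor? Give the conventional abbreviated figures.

7

A is the root of A dominant seventh, so the chord is in root position.
A seventh chord in root position is figured 7/5/3, conventionally abbreviated 7.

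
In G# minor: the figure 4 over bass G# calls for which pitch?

C#

Counting 3 letter steps above G# lands on C; in G# minor, that letter is C#.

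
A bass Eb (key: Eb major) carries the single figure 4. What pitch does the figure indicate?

Counting 3 letter steps above Eb lands on A; in Eb major, that letter is Ab.

Ab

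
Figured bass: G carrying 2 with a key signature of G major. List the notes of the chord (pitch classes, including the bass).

The written figures 2 are shorthand for 6/4/2: the 6/4 are implied.
A second above G in this key is A.
A fourth above G in this key is C.
A sixth above G in this key is E.
Together with the bass G, this spells A minor seventh in third inversion.

G, A, C, E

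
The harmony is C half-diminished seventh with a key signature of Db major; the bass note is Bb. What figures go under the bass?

4/2

Bb is the seventh of C half-diminished seventh, so the chord is in third inversion.
A seventh chord in third inversion is figured 6/4/2, conventionally abbreviated 4/2.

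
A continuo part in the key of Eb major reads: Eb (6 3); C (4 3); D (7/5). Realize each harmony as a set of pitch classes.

Eb, G, C | C, Eb, F, Ab | D, F, Ab, C

Eb (6/3): Eb, G, C.
C (6/4/3): C, Eb, F, Ab.
D (7/5/3): D, F, Ab, C.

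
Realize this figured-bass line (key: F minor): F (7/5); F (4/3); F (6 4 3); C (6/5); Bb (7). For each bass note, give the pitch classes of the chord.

F (7/5/3): F, Ab, C, Eb.
F (6/4/3): F, Ab, Bb, Db.
F (6/4/3): F, Ab, Bb, Db.
C (6/5/3): C, Eb, G, Ab.
Bb (7/5/3): Bb, Db, F, Ab.

F, Ab, C, Eb | F, Ab, Bb, Db | F, Ab, Bb, Db | C, Eb, G, Ab | Bb, Db, F, Ab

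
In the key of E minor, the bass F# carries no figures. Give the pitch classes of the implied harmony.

F#, A, C

An unfigured bass implies 5/3.
A third above F# in this key is A.
A fifth above F# in this key is C.
Together with the bass F#, this spells F# diminished in root position.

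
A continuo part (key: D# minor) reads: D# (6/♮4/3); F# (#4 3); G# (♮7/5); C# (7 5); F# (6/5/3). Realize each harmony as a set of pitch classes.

D#, F#, G, B | F#, A#, B#, D# | G#, B, D#, F | C#, E#, G#, B | F#, A#, C#, D#

D# (6/♮4/3): D#, F#, G, B.
F# (6/#4/3): F#, A#, B#, D#.
G# (♮7/5/3): G#, B, D#, F.
C# (7/5/3): C#, E#, G#, B.
F# (6/5/3): F#, A#, C#, D#.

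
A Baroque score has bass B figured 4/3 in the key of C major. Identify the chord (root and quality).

E minor seventh

The figures 4/3 indicate a seventh chord in second inversion.
In second inversion the root lies a fourth above the bass: a fourth above B in C major is E.
The chord tones are B, D, E, G, giving E minor seventh.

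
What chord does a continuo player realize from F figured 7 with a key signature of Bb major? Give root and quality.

The figures 7 indicate a seventh chord in root position.
In root position the bass is the root, so the root is F.
The chord tones are F, A, C, Eb, giving F dominant seventh.

F dominant seventh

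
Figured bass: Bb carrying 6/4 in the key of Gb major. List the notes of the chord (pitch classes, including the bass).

A fourth above Bb in this key is Eb.
A sixth above Bb in this key is Gb.
Together with the bass Bb, this spells Eb minor in second inversion.

Bb, Eb, Gb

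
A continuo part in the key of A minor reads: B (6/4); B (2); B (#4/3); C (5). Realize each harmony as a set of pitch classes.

B, E, G | B, C, E, G | B, D, E#, G | C, E, G

B (6/4): B, E, G.
B (6/4/2): B, C, E, G.
B (6/#4/3): B, D, E#, G.
C (5/3): C, E, G.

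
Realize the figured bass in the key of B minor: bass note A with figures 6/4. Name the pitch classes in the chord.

A, D, F#

A fourth above A in this key is D.
A sixth above A in this key is F#.
Together with the bass A, this spells D major in second inversion.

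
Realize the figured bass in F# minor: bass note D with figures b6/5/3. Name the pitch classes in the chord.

A third above D in this key is F#.
A fifth above D in this key is A.
A sixth above D in this key is B, lowered to Bb by the flat.
Together with the bass D, this spells Bb augmented major seventh in first inversion.

D, F#, A, Bb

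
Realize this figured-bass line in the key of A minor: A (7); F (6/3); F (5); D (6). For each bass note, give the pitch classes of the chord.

A (7/5/3): A, C, E, G.
F (6/3): F, A, D.
F (5/3): F, A, C.
D (6/3): D, F, B.

A, C, E, G | F, A, D | F, A, C | D, F, B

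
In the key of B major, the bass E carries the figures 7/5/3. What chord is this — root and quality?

E major seventh

The figures 7/5/3 indicate a seventh chord in root position.
In root position the bass is the root, so the root is E.
The chord tones are E, G#, B, D#, giving E major seventh.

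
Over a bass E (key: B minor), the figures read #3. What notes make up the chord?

The written figures #3 are shorthand for 5/3: the 5 is implied.
A third above E in this key is G, raised to G# by the sharp.
A fifth above E in this key is B.
Together with the bass E, this spells E major in root position.

E, G#, B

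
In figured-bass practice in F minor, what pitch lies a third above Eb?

Counting 2 letter steps above Eb lands on G; in F minor, that letter is G.

G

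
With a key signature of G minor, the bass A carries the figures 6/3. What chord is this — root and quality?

The figures 6/3 indicate a triad in first inversion.
In first inversion the root lies a sixth above the bass: a sixth above A in G minor is F.
The chord tones are A, C, F, giving F major.

F major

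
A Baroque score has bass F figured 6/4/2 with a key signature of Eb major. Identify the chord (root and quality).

The figures 6/4/2 indicate a seventh chord in third inversion.
In third inversion the root lies a second above the bass: a second above F in Eb major is G.
The chord tones are F, G, Bb, D, giving G minor seventh.

G minor seventh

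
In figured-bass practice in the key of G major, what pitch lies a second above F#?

Counting 1 letter step above F# lands on G; in G major, that letter is G.

G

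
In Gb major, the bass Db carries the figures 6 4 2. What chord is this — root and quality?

Eb minor seventh

The figures 6 4 2 indicate a seventh chord in third inversion.
In third inversion the root lies a second above the bass: a second above Db in Gb major is Eb.
The chord tones are Db, Eb, Gb, Bb, giving Eb minor seventh.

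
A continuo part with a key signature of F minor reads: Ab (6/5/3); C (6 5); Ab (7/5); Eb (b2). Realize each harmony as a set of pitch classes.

Ab, C, Eb, F | C, Eb, G, Ab | Ab, C, Eb, G | Eb, Fb, Ab, C

Ab (6/5/3): Ab, C, Eb, F.
C (6/5/3): C, Eb, G, Ab.
Ab (7/5/3): Ab, C, Eb, G.
Eb (6/4/b2): Eb, Fb, Ab, C.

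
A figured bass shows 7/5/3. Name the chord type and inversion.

seventh chord, root position

Intervals of 7/5/3 above the bass form a seventh chord; the bass is the root, so this is root position.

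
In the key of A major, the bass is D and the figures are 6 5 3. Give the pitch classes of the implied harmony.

A third above D in this key is F#.
A fifth above D in this key is A.
A sixth above D in this key is B.
Together with the bass D, this spells B minor seventh in first inversion.

D, F#, A, B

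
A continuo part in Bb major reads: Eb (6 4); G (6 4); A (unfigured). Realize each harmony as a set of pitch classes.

Eb (6/4): Eb, A, C.
G (6/4): G, C, Eb.
A (5/3): A, C, Eb.

Eb, A, C | G, C, Eb | A, C, Eb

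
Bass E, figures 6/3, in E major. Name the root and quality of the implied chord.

The figures 6/3 indicate a triad in first inversion.
In first inversion the root lies a sixth above the bass: a sixth above E in E major is C#.
The chord tones are E, G#, C#, giving C# minor.

C# minor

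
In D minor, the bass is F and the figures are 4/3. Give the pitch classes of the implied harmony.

F, A, Bb, D

The written figures 4/3 are shorthand for 6/4/3: the 6 is implied.
A third above F in this key is A.
A fourth above F in this key is Bb.
A sixth above F in this key is D.
Together with the bass F, this spells Bb major seventh in second inversion.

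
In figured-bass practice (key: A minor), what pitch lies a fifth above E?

Counting 4 letter steps above E lands on B; in A minor, that letter is B.

B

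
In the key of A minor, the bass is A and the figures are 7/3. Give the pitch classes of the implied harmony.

The written figures 7/3 are shorthand for 7/5/3: the 5 is implied.
A third above A in this key is C.
A fifth above A in this key is E.
A seventh above A in this key is G.
Together with the bass A, this spells A minor seventh in root position.

A, C, E, G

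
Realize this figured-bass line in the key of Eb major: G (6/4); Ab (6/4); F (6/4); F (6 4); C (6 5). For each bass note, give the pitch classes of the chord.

G (6/4): G, C, Eb.
Ab (6/4): Ab, D, F.
F (6/4): F, Bb, D.
F (6/4): F, Bb, D.
C (6/5/3): C, Eb, G, Ab.

G, C, Eb | Ab, D, F | F, Bb, D | F, Bb, D | C, Eb, G, Ab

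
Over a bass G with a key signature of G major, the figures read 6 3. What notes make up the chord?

A third above G in this key is B.
A sixth above G in this key is E.
Together with the bass G, this spells E minor in first inversion.

G, B, E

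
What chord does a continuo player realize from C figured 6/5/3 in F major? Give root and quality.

The figures 6/5/3 indicate a seventh chord in first inversion.
In first inversion the root lies a sixth above the bass: a sixth above C in F major is A.
The chord tones are C, E, G, A, giving A minor seventh.

A minor seventh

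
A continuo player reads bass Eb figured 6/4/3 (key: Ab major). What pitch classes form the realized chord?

A third above Eb in this key is G.
A fourth above Eb in this key is Ab.
A sixth above Eb in this key is C.
Together with the bass Eb, this spells Ab major seventh in second inversion.

Eb, G, Ab, C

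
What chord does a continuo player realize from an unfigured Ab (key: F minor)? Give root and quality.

Ab major

An unfigured bass indicates a triad in root position.
In root position the bass is the root, so the root is Ab.
The chord tones are Ab, C, Eb, giving Ab major.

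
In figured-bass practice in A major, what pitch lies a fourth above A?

Counting 3 letter steps above A lands on D; in A major, that letter is D.

D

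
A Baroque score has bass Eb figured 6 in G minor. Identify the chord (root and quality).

C minor

The figures 6 indicate a triad in first inversion.
In first inversion the root lies a sixth above the bass: a sixth above Eb in G minor is C.
The chord tones are Eb, G, C, giving C minor.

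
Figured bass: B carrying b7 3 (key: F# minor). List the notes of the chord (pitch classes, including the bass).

The written figures b7 3 are shorthand for 7/5/3: the 5 is implied.
A third above B in this key is D.
A fifth above B in this key is F#.
A seventh above B in this key is A, lowered to Ab by the flat.

B, D, F#, Ab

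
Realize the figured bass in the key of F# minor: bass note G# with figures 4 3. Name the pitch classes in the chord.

The written figures 4 3 are shorthand for 6/4/3: the 6 is implied.
A third above G# in this key is B.
A fourth above G# in this key is C#.
A sixth above G# in this key is E.
Together with the bass G#, this spells C# minor seventh in second inversion.

G#, B, C#, E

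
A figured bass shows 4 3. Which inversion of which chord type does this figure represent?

4 3 is shorthand for 6/4/3.
Intervals of 6/4/3 above the bass form a seventh chord; the bass is the fifth, so this is second inversion.

seventh chord, second inversion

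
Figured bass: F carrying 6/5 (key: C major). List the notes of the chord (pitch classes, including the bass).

The written figures 6/5 are shorthand for 6/5/3: the 3 is implied.
A third above F in this key is A.
A fifth above F in this key is C.
A sixth above F in this key is D.
Together with the bass F, this spells D minor seventh in first inversion.

F, A, C, D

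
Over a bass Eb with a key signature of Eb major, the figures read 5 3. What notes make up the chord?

A third above Eb in this key is G.
A fifth above Eb in this key is Bb.
Together with the bass Eb, this spells Eb major in root position.

Eb, G, Bb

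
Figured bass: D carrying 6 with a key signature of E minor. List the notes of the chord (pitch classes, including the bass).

The written figures 6 are shorthand for 6/3: the 3 is implied.
A third above D in this key is F#.
A sixth above D in this key is B.
Together with the bass D, this spells B minor in first inversion.

D, F#, B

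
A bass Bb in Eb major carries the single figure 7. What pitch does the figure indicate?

Ab

Counting 6 letter steps above Bb lands on A; in Eb major, that letter is Ab.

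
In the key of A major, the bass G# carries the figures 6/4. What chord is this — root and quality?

C# minor

The figures 6/4 indicate a triad in second inversion.
In second inversion the root lies a fourth above the bass: a fourth above G# in A major is C#.
The chord tones are G#, C#, E, giving C# minor.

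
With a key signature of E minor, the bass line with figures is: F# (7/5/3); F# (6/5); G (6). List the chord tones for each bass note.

F# (7/5/3): F#, A, C, E.
F# (6/5/3): F#, A, C, D.
G (6/3): G, B, E.

F#, A, C, E | F#, A, C, D | G, B, E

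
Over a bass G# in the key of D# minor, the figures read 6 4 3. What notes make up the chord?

A third above G# in this key is B.
A fourth above G# in this key is C#.
A sixth above G# in this key is E#.
Together with the bass G#, this spells C# dominant seventh in second inversion.

G#, B, C#, E#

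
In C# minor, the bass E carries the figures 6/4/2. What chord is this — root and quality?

F# minor seventh

The figures 6/4/2 indicate a seventh chord in third inversion.
In third inversion the root lies a second above the bass: a second above E in C# minor is F#.
The chord tones are E, F#, A, C#, giving F# minor seventh.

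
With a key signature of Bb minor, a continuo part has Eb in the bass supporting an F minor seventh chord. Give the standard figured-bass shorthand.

Eb is the seventh of F minor seventh, so the chord is in third inversion.
A seventh chord in third inversion is figured 6/4/2, conventionally abbreviated 4/2.

4/2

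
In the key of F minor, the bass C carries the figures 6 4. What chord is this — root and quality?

F minor

The figures 6 4 indicate a triad in second inversion.
In second inversion the root lies a fourth above the bass: a fourth above C in F minor is F.
The chord tones are C, F, Ab, giving F minor.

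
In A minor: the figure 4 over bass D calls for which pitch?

G

Counting 3 letter steps above D lands on G; in A minor, that letter is G.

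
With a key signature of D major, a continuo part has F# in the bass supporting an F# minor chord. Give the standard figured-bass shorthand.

no figures

F# is the root of F# minor, so the chord is in root position.
A triad in root position is figured 5/3, conventionally abbreviated (no figures — root-position triad).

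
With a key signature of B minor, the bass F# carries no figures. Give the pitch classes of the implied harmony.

F#, A, C#

An unfigured bass implies 5/3.
A third above F# in this key is A.
A fifth above F# in this key is C#.
Together with the bass F#, this spells F# minor in root position.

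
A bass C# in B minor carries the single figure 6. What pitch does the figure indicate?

A

Counting 5 letter steps above C# lands on A; in B minor, that letter is A.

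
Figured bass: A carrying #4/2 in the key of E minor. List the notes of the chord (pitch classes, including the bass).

The written figures #4/2 are shorthand for 6/4/2: the 6 is implied.
A second above A in this key is B.
A fourth above A in this key is D, raised to D# by the sharp.
A sixth above A in this key is F#.
Together with the bass A, this spells B dominant seventh in third inversion.

A, B, D#, F#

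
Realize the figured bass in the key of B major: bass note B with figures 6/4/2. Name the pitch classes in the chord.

A second above B in this key is C#.
A fourth above B in this key is E.
A sixth above B in this key is G#.
Together with the bass B, this spells C# minor seventh in third inversion.

B, C#, E, G#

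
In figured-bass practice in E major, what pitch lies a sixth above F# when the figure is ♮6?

Counting 5 letter steps above F# lands on D; in E major, that letter is D#.
The ♮6 figure makes it natural, giving D.

D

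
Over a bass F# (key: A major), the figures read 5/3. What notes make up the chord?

A third above F# in this key is A.
A fifth above F# in this key is C#.
Together with the bass F#, this spells F# minor in root position.

F#, A, C#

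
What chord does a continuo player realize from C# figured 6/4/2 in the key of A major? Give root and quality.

D major seventh

The figures 6/4/2 indicate a seventh chord in third inversion.
In third inversion the root lies a second above the bass: a second above C# in A major is D.
The chord tones are C#, D, F#, A, giving D major seventh.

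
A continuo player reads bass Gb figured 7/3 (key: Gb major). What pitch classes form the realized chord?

The written figures 7/3 are shorthand for 7/5/3: the 5 is implied.
A third above Gb in this key is Bb.
A fifth above Gb in this key is Db.
A seventh above Gb in this key is F.
Together with the bass Gb, this spells Gb major seventh in root position.

Gb, Bb, Db, F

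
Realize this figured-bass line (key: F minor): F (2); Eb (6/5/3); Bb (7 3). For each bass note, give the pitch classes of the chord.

F (6/4/2): F, G, Bb, Db.
Eb (6/5/3): Eb, G, Bb, C.
Bb (7/5/3): Bb, Db, F, Ab.

F, G, Bb, Db | Eb, G, Bb, C | Bb, Db, F, Ab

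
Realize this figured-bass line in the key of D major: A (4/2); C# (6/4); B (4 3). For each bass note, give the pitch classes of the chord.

A (6/4/2): A, B, D, F#.
C# (6/4): C#, F#, A.
B (6/4/3): B, D, E, G.

A, B, D, F# | C#, F#, A | B, D, E, G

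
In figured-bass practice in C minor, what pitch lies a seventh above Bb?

Counting 6 letter steps above Bb lands on A; in C minor, that letter is Ab.

Ab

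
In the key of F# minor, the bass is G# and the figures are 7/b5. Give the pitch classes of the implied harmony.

G#, B, Db, F#

The written figures 7/b5 are shorthand for 7/5/3: the 3 is implied.
A third above G# in this key is B.
A fifth above G# in this key is D, lowered to Db by the flat.
A seventh above G# in this key is F#.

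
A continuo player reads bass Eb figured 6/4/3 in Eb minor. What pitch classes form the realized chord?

Eb, Gb, Ab, Cb

A third above Eb in this key is Gb.
A fourth above Eb in this key is Ab.
A sixth above Eb in this key is Cb.
Together with the bass Eb, this spells Ab minor seventh in second inversion.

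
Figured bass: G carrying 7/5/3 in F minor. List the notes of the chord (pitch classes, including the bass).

A third above G in this key is Bb.
A fifth above G in this key is Db.
A seventh above G in this key is F.
Together with the bass G, this spells G half-diminished seventh in root position.

G, Bb, Db, F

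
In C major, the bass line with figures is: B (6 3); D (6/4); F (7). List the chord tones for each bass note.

B, D, G | D, G, B | F, A, C, E

B (6/3): B, D, G.
D (6/4): D, G, B.
F (7/5/3): F, A, C, E.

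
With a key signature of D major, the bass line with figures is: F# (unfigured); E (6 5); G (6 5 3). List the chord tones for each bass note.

F#, A, C# | E, G, B, C# | G, B, D, E

F# (5/3): F#, A, C#.
E (6/5/3): E, G, B, C#.
G (6/5/3): G, B, D, E.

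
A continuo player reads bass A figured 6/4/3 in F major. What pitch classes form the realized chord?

A third above A in this key is C.
A fourth above A in this key is D.
A sixth above A in this key is F.
Together with the bass A, this spells D minor seventh in second inversion.

A, C, D, F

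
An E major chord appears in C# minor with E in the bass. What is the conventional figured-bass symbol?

no figures

E is the root of E major, so the chord is in root position.
A triad in root position is figured 5/3, conventionally abbreviated (no figures — root-position triad).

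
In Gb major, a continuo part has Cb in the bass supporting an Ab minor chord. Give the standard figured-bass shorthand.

Cb is the third of Ab minor, so the chord is in first inversion.
A triad in first inversion is figured 6/3, conventionally abbreviated 6.

6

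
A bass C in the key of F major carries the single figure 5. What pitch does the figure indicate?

G

Counting 4 letter steps above C lands on G; in F major, that letter is G.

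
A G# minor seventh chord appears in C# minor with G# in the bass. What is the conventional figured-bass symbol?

7

G# is the root of G# minor seventh, so the chord is in root position.
A seventh chord in root position is figured 7/5/3, conventionally abbreviated 7.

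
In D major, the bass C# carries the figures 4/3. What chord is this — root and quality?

F# minor seventh

The figures 4/3 indicate a seventh chord in second inversion.
In second inversion the root lies a fourth above the bass: a fourth above C# in D major is F#.
The chord tones are C#, E, F#, A, giving F# minor seventh.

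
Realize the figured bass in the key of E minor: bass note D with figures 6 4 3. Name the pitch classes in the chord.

D, F#, G, B

A third above D in this key is F#.
A fourth above D in this key is G.
A sixth above D in this key is B.
Together with the bass D, this spells G major seventh in second inversion.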